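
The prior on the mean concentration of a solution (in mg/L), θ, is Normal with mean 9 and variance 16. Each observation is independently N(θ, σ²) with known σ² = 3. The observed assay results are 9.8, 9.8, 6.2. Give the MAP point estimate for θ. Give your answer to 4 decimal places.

θ̂_MAP = 8.6235

n = 3; x̄ = (9.8 + 9.8 + 6.2)/3 = 25.8/3 = 8.6.
For a Normal prior and Normal likelihood with known variance, the posterior is Normal; its mode equals its mean, the precision-weighted average.
Prior precision 1/σ₀² = 1/16 = 0.0625; data precision n/σ² = 3/3 = 1.
θ̂ = (0.0625·9 + 1·8.6) / (0.0625 + 1) = 9.1625/1.0625 = 733/85 ≈ 8.6235.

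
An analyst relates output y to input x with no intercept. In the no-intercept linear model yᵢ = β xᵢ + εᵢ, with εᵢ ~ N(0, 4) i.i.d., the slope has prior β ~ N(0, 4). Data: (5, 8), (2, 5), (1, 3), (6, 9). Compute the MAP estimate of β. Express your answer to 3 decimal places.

β̂_MAP = 1.597

log p(β | y) = −Σ(yᵢ − βxᵢ)²/(2·4) − β²/(2·4) + const.
Setting the derivative to zero: Σxᵢ(yᵢ − βxᵢ)/4 − β/4 = 0, so β = Σxᵢyᵢ / (Σxᵢ² + σ²/τ²).
Σxᵢyᵢ = 5·8 + 2·5 + 1·3 + 6·9 = 107; Σxᵢ² = 66; σ²/τ² = 1.
β̂_MAP = 107 / (66 + 1) = 107/67 ≈ 1.597.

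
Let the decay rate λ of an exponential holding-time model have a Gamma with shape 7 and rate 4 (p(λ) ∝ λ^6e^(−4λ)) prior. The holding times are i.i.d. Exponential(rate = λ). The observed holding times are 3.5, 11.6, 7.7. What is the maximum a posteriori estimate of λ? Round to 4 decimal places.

The Exponential(rate=λ) likelihood is ∝ λ^n e^(−λΣtᵢ). Here n = 3 and Σtᵢ = 3.5 + 11.6 + 7.7 = 22.8.
Posterior ∝ λ^6e^(−4λ) · λ^3e^(−22.8λ) = λ^9e^(−26.8λ), i.e. Gamma(10, 26.8).
Mode = (a−1)/b = 9/26.8 ≈ 0.3358.

λ̂_MAP = 0.3358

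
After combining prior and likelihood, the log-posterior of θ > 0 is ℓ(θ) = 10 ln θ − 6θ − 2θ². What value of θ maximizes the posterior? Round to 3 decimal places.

θ̂_MAP = 1.000

ℓ'(θ) = 10/θ − 6 − 4θ. Setting this to zero and multiplying by θ: 4θ² + 6θ − 10 = 0.
θ = (−6 + √(6² + 4·4·10)) / (2·4) = (−6 + √196) / 8 = (−6 + 14)/8 = 1.
ℓ''(θ) = −10/θ² − 4 < 0, confirming a maximum.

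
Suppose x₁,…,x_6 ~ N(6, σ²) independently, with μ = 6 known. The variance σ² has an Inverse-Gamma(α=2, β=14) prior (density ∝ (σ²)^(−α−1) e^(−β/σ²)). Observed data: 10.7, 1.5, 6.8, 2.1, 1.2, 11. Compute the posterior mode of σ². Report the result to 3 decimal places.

σ̂²_MAP = 11.186

Sum of squared deviations about the known mean: SS = (10.7−6)² + (1.5−6)² + (6.8−6)² + (2.1−6)² + (1.2−6)² + (11−6)² = 106.23.
The Normal likelihood contributes (σ²)^(−n/2) exp(−SS/(2σ²)), so the posterior is Inverse-Gamma(α + n/2, β + SS/2) = Inverse-Gamma(5, 67.115).
The mode of Inverse-Gamma(a, b) is b/(a+1) = 67.115/6 ≈ 11.186.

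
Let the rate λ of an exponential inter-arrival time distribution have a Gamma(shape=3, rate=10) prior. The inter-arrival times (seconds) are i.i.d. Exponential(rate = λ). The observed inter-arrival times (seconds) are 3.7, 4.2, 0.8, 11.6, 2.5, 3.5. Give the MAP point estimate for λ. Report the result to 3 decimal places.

The Exponential(rate=λ) likelihood is ∝ λ^n e^(−λΣtᵢ). Here n = 6 and Σtᵢ = 3.7 + 4.2 + 0.8 + 11.6 + 2.5 + 3.5 = 26.3.
Posterior ∝ λ^2e^(−10λ) · λ^6e^(−26.3λ) = λ^8e^(−36.3λ), i.e. Gamma(9, 36.3).
Mode = (a−1)/b = 8/36.3 ≈ 0.220.

λ̂_MAP = 0.220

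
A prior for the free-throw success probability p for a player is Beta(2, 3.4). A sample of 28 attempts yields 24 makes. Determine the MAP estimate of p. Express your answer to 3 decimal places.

p̂_MAP = 0.796

Prior: Beta(2, 3.4).
Data: 24 successes in 28 trials. The binomial likelihood contributes p^24(1−p)^4, so the posterior is Beta(2+24, 3.4+4) = Beta(26, 7.4).
For Beta(a, b) with a, b > 1 the mode is (a−1)/(a+b−2) = 25/31.4 ≈ 0.796.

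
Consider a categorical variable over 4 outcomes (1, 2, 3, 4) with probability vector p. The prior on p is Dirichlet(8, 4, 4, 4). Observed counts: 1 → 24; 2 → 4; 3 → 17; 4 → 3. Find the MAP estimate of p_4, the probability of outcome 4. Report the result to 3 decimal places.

MAP estimate: 0.094

The posterior is Dirichlet(αᵢ + nᵢ) = Dirichlet(32, 8, 21, 7).
For a Dirichlet(a₁,…,a_K) with all aᵢ > 1, the mode has j-th component (aⱼ − 1)/(Σaᵢ − K).
Here Σaᵢ = 68 and K = 4, so p_4 = (7 − 1)/(68 − 4) = 6/64 ≈ 0.094.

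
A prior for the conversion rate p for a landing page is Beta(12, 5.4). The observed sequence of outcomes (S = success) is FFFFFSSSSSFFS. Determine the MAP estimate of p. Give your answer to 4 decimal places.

p̂_MAP = 0.5986

Prior: Beta(12, 5.4).
Data: 6 successes in 13 trials (from the sequence). The binomial likelihood contributes p^6(1−p)^7, so the posterior is Beta(12+6, 5.4+7) = Beta(18, 12.4).
For Beta(a, b) with a, b > 1 the mode is (a−1)/(a+b−2) = 17/28.4 ≈ 0.5986.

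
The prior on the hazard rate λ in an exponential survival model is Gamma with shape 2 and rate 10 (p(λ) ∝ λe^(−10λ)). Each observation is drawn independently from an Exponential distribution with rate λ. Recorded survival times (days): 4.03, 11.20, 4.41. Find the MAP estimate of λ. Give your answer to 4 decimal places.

λ̂_MAP = 0.1350

The Exponential(rate=λ) likelihood is ∝ λ^n e^(−λΣtᵢ). Here n = 3 and Σtᵢ = 4.03 + 11.20 + 4.41 = 19.64.
Posterior ∝ λe^(−10λ) · λ^3e^(−19.64λ) = λ^4e^(−29.64λ), i.e. Gamma(5, 29.64).
Mode = (a−1)/b = 4/29.64 ≈ 0.1350.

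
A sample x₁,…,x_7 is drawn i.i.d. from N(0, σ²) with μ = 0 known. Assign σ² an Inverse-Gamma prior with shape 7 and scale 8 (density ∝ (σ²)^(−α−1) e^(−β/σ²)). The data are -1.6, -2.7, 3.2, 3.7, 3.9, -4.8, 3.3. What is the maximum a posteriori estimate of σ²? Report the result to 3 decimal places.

σ̂²_MAP = 4.301

Sum of squared deviations about the known mean: SS = (-1.6−0)² + (-2.7−0)² + (3.2−0)² + (3.7−0)² + (3.9−0)² + (-4.8−0)² + (3.3−0)² = 82.92.
The Normal likelihood contributes (σ²)^(−n/2) exp(−SS/(2σ²)), so the posterior is Inverse-Gamma(α + n/2, β + SS/2) = Inverse-Gamma(10.5, 49.46).
The mode of Inverse-Gamma(a, b) is b/(a+1) = 49.46/11.5 ≈ 4.301.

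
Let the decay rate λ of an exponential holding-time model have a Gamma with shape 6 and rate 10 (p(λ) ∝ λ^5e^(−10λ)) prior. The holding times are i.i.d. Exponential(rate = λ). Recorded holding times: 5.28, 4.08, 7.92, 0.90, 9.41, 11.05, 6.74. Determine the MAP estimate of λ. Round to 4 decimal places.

The Exponential(rate=λ) likelihood is ∝ λ^n e^(−λΣtᵢ). Here n = 7 and Σtᵢ = 5.28 + 4.08 + 7.92 + 0.90 + 9.41 + 11.05 + 6.74 = 45.38.
Posterior ∝ λ^5e^(−10λ) · λ^7e^(−45.38λ) = λ^12e^(−55.38λ), i.e. Gamma(13, 55.38).
Mode = (a−1)/b = 12/55.38 ≈ 0.2167.

λ̂_MAP = 0.2167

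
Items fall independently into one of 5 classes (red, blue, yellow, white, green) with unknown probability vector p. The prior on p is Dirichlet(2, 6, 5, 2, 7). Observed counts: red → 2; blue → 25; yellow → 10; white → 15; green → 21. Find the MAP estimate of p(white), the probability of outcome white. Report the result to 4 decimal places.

The posterior is Dirichlet(αᵢ + nᵢ) = Dirichlet(4, 31, 15, 17, 28).
For a Dirichlet(a₁,…,a_K) with all aᵢ > 1, the mode has j-th component (aⱼ − 1)/(Σaᵢ − K).
Here Σaᵢ = 95 and K = 5, so p(white) = (17 − 1)/(95 − 5) = 16/90 ≈ 0.1778.

MAP estimate of p(white) = 0.1778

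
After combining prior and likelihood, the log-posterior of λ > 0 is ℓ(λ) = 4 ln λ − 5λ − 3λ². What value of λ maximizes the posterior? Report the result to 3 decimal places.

ℓ'(λ) = 4/λ − 5 − 6λ. Setting this to zero and multiplying by λ: 6λ² + 5λ − 4 = 0.
λ = (−5 + √(5² + 4·6·4)) / (2·6) = (−5 + √121) / 12 = (−5 + 11)/12 = 1/2.
ℓ''(λ) = −4/λ² − 6 < 0, confirming a maximum.

λ̂_MAP = 0.500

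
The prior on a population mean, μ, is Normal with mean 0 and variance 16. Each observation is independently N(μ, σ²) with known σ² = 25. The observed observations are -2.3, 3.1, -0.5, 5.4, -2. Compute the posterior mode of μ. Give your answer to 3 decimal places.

n = 5; x̄ = ((-2.3) + 3.1 + (-0.5) + 5.4 + (-2))/5 = 3.7/5 = 0.74.
For a Normal prior and Normal likelihood with known variance, the posterior is Normal; its mode equals its mean, the precision-weighted average.
Prior precision 1/σ₀² = 1/16 = 0.0625; data precision n/σ² = 5/25 = 0.2.
μ̂ = (0.0625·0 + 0.2·0.74) / (0.0625 + 0.2) = 0.148/0.2625 = 296/525 ≈ 0.564.

μ̂_MAP = 0.564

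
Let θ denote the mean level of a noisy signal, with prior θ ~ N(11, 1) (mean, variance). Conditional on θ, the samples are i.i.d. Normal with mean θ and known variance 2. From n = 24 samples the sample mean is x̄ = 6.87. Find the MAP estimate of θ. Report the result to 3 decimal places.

n = 24, x̄ = 6.87.
For a Normal prior and Normal likelihood with known variance, the posterior is Normal; its mode equals its mean, the precision-weighted average.
Prior precision 1/σ₀² = 1/1 = 1; data precision n/σ² = 24/2 = 12.
θ̂ = (1·11 + 12·6.87) / (1 + 12) = 93.44/13 = 2336/325 ≈ 7.188.

θ̂_MAP = 7.188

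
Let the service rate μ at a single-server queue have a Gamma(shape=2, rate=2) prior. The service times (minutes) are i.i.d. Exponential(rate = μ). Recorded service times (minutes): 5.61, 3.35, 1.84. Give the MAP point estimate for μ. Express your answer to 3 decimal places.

The Exponential(rate=μ) likelihood is ∝ μ^n e^(−μΣtᵢ). Here n = 3 and Σtᵢ = 5.61 + 3.35 + 1.84 = 10.80.
Posterior ∝ μe^(−2μ) · μ^3e^(−10.80μ) = μ^4e^(−12.80μ), i.e. Gamma(5, 12.80).
Mode = (a−1)/b = 4/12.80 ≈ 0.313.

μ̂_MAP = 0.313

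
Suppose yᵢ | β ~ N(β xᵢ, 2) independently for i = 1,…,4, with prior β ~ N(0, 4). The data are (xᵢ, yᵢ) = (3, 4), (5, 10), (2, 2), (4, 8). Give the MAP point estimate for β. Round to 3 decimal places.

log p(β | y) = −Σ(yᵢ − βxᵢ)²/(2·2) − β²/(2·4) + const.
Setting the derivative to zero: Σxᵢ(yᵢ − βxᵢ)/2 − β/4 = 0, so β = Σxᵢyᵢ / (Σxᵢ² + σ²/τ²).
Σxᵢyᵢ = 3·4 + 5·10 + 2·2 + 4·8 = 98; Σxᵢ² = 54; σ²/τ² = 0.5.
β̂_MAP = 98 / (54 + 0.5) = 98/54.5 ≈ 1.798.

β̂_MAP = 1.798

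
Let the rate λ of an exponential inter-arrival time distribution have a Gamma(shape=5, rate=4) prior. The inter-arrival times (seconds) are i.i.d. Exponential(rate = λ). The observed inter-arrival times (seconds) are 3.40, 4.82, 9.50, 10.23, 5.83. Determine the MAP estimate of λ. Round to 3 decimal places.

The Exponential(rate=λ) likelihood is ∝ λ^n e^(−λΣtᵢ). Here n = 5 and Σtᵢ = 3.40 + 4.82 + 9.50 + 10.23 + 5.83 = 33.78.
Posterior ∝ λ^4e^(−4λ) · λ^5e^(−33.78λ) = λ^9e^(−37.78λ), i.e. Gamma(10, 37.78).
Mode = (a−1)/b = 9/37.78 ≈ 0.238.

λ̂_MAP = 0.238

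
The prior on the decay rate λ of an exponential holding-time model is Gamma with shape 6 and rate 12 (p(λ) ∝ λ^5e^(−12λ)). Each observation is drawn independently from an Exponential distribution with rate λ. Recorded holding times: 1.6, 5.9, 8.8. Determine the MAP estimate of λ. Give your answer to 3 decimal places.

The Exponential(rate=λ) likelihood is ∝ λ^n e^(−λΣtᵢ). Here n = 3 and Σtᵢ = 1.6 + 5.9 + 8.8 = 16.3.
Posterior ∝ λ^5e^(−12λ) · λ^3e^(−16.3λ) = λ^8e^(−28.3λ), i.e. Gamma(9, 28.3).
Mode = (a−1)/b = 8/28.3 ≈ 0.283.

λ̂_MAP = 0.283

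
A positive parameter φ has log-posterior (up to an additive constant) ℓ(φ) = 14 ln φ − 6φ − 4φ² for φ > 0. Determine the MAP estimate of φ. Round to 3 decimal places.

ℓ'(φ) = 14/φ − 6 − 8φ. Setting this to zero and multiplying by φ: 8φ² + 6φ − 14 = 0.
φ = (−6 + √(6² + 4·8·14)) / (2·8) = (−6 + √484) / 16 = (−6 + 22)/16 = 1.
ℓ''(φ) = −14/φ² − 8 < 0, confirming a maximum.

φ̂_MAP = 1.000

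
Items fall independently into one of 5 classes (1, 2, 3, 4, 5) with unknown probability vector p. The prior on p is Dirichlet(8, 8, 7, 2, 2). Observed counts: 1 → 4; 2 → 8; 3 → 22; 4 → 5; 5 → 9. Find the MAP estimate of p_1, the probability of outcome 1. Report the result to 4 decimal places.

The posterior is Dirichlet(αᵢ + nᵢ) = Dirichlet(12, 16, 29, 7, 11).
For a Dirichlet(a₁,…,a_K) with all aᵢ > 1, the mode has j-th component (aⱼ − 1)/(Σaᵢ − K).
Here Σaᵢ = 75 and K = 5, so p_1 = (12 − 1)/(75 − 5) = 11/70 ≈ 0.1571.

MAP estimate: 0.1571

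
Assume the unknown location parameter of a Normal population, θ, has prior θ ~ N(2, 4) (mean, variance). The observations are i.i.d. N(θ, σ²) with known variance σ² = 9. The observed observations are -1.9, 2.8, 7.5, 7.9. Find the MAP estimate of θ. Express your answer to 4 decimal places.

θ̂_MAP = 3.3280

n = 4; x̄ = ((-1.9) + 2.8 + 7.5 + 7.9)/4 = 16.3/4 = 4.075.
For a Normal prior and Normal likelihood with known variance, the posterior is Normal; its mode equals its mean, the precision-weighted average.
Prior precision 1/σ₀² = 1/4 = 0.25; data precision n/σ² = 4/9.
θ̂ = (0.25·2 + (4/9)·4.075) / (0.25 + 4/9) = (104/45)/(25/36) = 3.3280.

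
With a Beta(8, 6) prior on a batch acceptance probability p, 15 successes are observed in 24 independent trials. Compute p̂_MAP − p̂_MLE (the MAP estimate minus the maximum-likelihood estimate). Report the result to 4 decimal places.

Posterior is Beta(23, 15); MAP = (23−1)/(38−2) = 22/36 ≈ 0.61111.
MLE ignores the prior: p̂_MLE = k/n = 15/24 ≈ 0.62500.
Difference = 22/36 − 15/24 = -1/72 ≈ -0.0139.

MAP − MLE = -0.0139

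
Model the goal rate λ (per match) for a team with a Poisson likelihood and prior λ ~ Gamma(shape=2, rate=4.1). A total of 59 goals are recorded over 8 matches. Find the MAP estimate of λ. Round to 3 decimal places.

Σxᵢ = 59, n = 8.
Posterior ∝ λe^(−4.1λ) · λ^59e^(−8λ) = λ^60e^(−12.1λ), i.e. Gamma(shape=61, rate=12.1).
The mode of a Gamma(a, b) with a ≥ 1 (shape–rate) is (a−1)/b = 60/12.1 ≈ 4.959.

λ̂_MAP = 4.959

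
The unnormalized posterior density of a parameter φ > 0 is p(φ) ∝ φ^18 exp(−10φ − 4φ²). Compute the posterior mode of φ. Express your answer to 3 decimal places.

φ̂_MAP = 1.000

ℓ'(φ) = 18/φ − 10 − 8φ. Setting this to zero and multiplying by φ: 8φ² + 10φ − 18 = 0.
φ = (−10 + √(10² + 4·8·18)) / (2·8) = (−10 + √676) / 16 = (−10 + 26)/16 = 1.
ℓ''(φ) = −18/φ² − 8 < 0, confirming a maximum.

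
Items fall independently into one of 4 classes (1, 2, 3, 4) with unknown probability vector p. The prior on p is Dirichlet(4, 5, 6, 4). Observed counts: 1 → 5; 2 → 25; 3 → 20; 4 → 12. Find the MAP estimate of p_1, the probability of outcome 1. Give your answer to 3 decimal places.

MAP estimate: 0.104

The posterior is Dirichlet(αᵢ + nᵢ) = Dirichlet(9, 30, 26, 16).
For a Dirichlet(a₁,…,a_K) with all aᵢ > 1, the mode has j-th component (aⱼ − 1)/(Σaᵢ − K).
Here Σaᵢ = 81 and K = 4, so p_1 = (9 − 1)/(81 − 4) = 8/77 ≈ 0.104.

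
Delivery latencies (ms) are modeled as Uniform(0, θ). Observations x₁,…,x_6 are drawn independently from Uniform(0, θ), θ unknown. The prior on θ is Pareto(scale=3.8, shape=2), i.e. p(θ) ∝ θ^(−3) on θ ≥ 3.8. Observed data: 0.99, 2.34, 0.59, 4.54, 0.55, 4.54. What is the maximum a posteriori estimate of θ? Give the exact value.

The Uniform(0, θ) likelihood is θ^(−n) for θ ≥ max(xᵢ), zero otherwise. Here max(xᵢ) = 4.54.
Posterior ∝ θ^(−3) · θ^(−6) = θ^(−9) on θ ≥ max(3.8, 4.54) = 4.54.
This density is strictly decreasing in θ, so the posterior mode lies at the lower boundary of the support.

θ̂_MAP = 4.54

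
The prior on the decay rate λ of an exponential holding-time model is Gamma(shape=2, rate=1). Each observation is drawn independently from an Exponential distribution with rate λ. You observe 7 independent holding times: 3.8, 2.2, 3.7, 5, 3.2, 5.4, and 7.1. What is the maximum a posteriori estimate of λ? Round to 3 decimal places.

The Exponential(rate=λ) likelihood is ∝ λ^n e^(−λΣtᵢ). Here n = 7 and Σtᵢ = 3.8 + 2.2 + 3.7 + 5 + 3.2 + 5.4 + 7.1 = 30.4.
Posterior ∝ λe^(−1λ) · λ^7e^(−30.4λ) = λ^8e^(−31.4λ), i.e. Gamma(9, 31.4).
Mode = (a−1)/b = 8/31.4 ≈ 0.255.

λ̂_MAP = 0.255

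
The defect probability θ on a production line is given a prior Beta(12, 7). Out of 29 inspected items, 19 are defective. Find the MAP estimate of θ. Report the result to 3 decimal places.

θ̂_MAP = 0.652

Prior: Beta(12, 7).
Data: 19 successes in 29 trials. The binomial likelihood contributes θ^19(1−θ)^10, so the posterior is Beta(12+19, 7+10) = Beta(31, 17).
For Beta(a, b) with a, b > 1 the mode is (a−1)/(a+b−2) = 30/46 ≈ 0.652.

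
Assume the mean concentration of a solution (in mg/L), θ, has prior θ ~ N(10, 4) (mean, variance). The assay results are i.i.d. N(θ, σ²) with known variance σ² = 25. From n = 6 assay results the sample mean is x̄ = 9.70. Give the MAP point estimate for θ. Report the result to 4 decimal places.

θ̂_MAP = 9.8531

n = 6, x̄ = 9.70.
For a Normal prior and Normal likelihood with known variance, the posterior is Normal; its mode equals its mean, the precision-weighted average.
Prior precision 1/σ₀² = 1/4 = 0.25; data precision n/σ² = 6/25 = 0.24.
θ̂ = (0.25·10 + 0.24·9.7) / (0.25 + 0.24) = 4.828/0.49 = 2414/245 ≈ 9.8531.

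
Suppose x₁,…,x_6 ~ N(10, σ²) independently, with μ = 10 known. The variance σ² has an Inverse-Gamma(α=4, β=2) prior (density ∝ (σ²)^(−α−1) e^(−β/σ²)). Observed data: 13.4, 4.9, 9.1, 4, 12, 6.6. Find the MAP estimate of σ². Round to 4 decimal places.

Sum of squared deviations about the known mean: SS = (13.4−10)² + (4.9−10)² + (9.1−10)² + (4−10)² + (12−10)² + (6.6−10)² = 89.94.
The Normal likelihood contributes (σ²)^(−n/2) exp(−SS/(2σ²)), so the posterior is Inverse-Gamma(α + n/2, β + SS/2) = Inverse-Gamma(7, 46.97).
The mode of Inverse-Gamma(a, b) is b/(a+1) = 46.97/8 ≈ 5.8713.

σ̂²_MAP = 5.8713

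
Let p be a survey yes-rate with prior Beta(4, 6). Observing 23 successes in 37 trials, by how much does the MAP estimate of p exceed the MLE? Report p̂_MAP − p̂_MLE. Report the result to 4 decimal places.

Posterior is Beta(27, 20); MAP = (27−1)/(47−2) = 26/45 ≈ 0.57778.
MLE ignores the prior: p̂_MLE = k/n = 23/37 ≈ 0.62162.
Difference = 26/45 − 23/37 = -73/1665 ≈ -0.0438.

MAP − MLE = -0.0438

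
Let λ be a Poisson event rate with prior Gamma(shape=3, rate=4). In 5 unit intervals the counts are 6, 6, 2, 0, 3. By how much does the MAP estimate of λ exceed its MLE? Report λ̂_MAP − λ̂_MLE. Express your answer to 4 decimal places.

MAP − MLE = -1.2889

Σxᵢ = 17. Posterior is Gamma(20, 9); MAP = (20−1)/9 = 19/9 ≈ 2.11111.
MLE = x̄ = 17/5 ≈ 3.40000.
Difference = 19/9 − 17/5 = -58/45 ≈ -1.2889.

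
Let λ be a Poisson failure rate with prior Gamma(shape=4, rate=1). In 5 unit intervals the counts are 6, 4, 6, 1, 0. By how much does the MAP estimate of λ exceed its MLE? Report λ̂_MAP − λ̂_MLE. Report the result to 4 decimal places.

MAP − MLE = -0.0667

Σxᵢ = 17. Posterior is Gamma(21, 6); MAP = (21−1)/6 = 20/6 ≈ 3.33333.
MLE = x̄ = 17/5 ≈ 3.40000.
Difference = 20/6 − 17/5 = -1/15 ≈ -0.0667.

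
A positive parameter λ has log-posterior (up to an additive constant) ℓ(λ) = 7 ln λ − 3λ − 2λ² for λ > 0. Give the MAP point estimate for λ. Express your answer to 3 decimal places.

ℓ'(λ) = 7/λ − 3 − 4λ. Setting this to zero and multiplying by λ: 4λ² + 3λ − 7 = 0.
λ = (−3 + √(3² + 4·4·7)) / (2·4) = (−3 + √121) / 8 = (−3 + 11)/8 = 1.
ℓ''(λ) = −7/λ² − 4 < 0, confirming a maximum.

λ̂_MAP = 1.000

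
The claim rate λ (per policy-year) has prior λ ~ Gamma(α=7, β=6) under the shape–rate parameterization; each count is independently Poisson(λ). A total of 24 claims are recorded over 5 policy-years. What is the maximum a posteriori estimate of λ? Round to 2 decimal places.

Σxᵢ = 24, n = 5.
Posterior ∝ λ^6e^(−6λ) · λ^24e^(−5λ) = λ^30e^(−11λ), i.e. Gamma(shape=31, rate=11).
The mode of a Gamma(a, b) with a ≥ 1 (shape–rate) is (a−1)/b = 30/11 ≈ 2.73.

λ̂_MAP = 2.73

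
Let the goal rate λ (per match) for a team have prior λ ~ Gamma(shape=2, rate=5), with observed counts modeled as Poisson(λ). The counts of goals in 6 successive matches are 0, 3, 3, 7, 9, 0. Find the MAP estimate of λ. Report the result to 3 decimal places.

Σxᵢ = 0+3+3+7+9+0 = 22, with n = 6.
Posterior ∝ λe^(−5λ) · λ^22e^(−6λ) = λ^23e^(−11λ), i.e. Gamma(shape=24, rate=11).
The mode of a Gamma(a, b) with a ≥ 1 (shape–rate) is (a−1)/b = 23/11 ≈ 2.091.

λ̂_MAP = 2.091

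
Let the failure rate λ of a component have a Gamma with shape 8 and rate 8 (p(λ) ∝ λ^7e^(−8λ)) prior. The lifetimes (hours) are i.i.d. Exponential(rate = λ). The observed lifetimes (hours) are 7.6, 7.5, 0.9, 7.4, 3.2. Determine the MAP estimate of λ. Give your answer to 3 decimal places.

The Exponential(rate=λ) likelihood is ∝ λ^n e^(−λΣtᵢ). Here n = 5 and Σtᵢ = 7.6 + 7.5 + 0.9 + 7.4 + 3.2 = 26.6.
Posterior ∝ λ^7e^(−8λ) · λ^5e^(−26.6λ) = λ^12e^(−34.6λ), i.e. Gamma(13, 34.6).
Mode = (a−1)/b = 12/34.6 ≈ 0.347.

λ̂_MAP = 0.347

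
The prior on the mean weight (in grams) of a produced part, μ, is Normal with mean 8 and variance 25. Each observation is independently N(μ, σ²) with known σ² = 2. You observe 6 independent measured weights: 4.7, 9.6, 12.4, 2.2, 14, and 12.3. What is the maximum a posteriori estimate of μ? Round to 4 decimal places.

μ̂_MAP = 9.1842

n = 6; x̄ = (4.7 + 9.6 + 12.4 + 2.2 + 14 + 12.3)/6 = 55.2/6 = 9.2.
For a Normal prior and Normal likelihood with known variance, the posterior is Normal; its mode equals its mean, the precision-weighted average.
Prior precision 1/σ₀² = 1/25 = 0.04; data precision n/σ² = 6/2 = 3.
μ̂ = (0.04·8 + 3·9.2) / (0.04 + 3) = 27.92/3.04 = 349/38 ≈ 9.1842.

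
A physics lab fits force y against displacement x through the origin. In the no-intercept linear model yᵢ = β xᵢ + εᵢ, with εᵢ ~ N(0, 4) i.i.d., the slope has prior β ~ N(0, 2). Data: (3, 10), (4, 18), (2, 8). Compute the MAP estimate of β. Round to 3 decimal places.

log p(β | y) = −Σ(yᵢ − βxᵢ)²/(2·4) − β²/(2·2) + const.
Setting the derivative to zero: Σxᵢ(yᵢ − βxᵢ)/4 − β/2 = 0, so β = Σxᵢyᵢ / (Σxᵢ² + σ²/τ²).
Σxᵢyᵢ = 3·10 + 4·18 + 2·8 = 118; Σxᵢ² = 29; σ²/τ² = 2.
β̂_MAP = 118 / (29 + 2) = 118/31 ≈ 3.806.

β̂_MAP = 3.806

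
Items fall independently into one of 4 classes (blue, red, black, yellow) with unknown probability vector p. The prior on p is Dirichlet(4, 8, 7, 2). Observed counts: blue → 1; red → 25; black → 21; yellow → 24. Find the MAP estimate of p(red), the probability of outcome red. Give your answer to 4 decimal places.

The posterior is Dirichlet(αᵢ + nᵢ) = Dirichlet(5, 33, 28, 26).
For a Dirichlet(a₁,…,a_K) with all aᵢ > 1, the mode has j-th component (aⱼ − 1)/(Σaᵢ − K).
Here Σaᵢ = 92 and K = 4, so p(red) = (33 − 1)/(92 − 4) = 32/88 ≈ 0.3636.

MAP estimate of p(red) = 0.3636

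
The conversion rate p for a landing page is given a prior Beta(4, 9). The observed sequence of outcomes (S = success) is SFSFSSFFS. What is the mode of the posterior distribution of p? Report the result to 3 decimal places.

p̂_MAP = 0.400

Prior: Beta(4, 9).
Data: 5 successes in 9 trials (from the sequence). The binomial likelihood contributes p^5(1−p)^4, so the posterior is Beta(4+5, 9+4) = Beta(9, 13).
For Beta(a, b) with a, b > 1 the mode is (a−1)/(a+b−2) = 8/20 ≈ 0.400.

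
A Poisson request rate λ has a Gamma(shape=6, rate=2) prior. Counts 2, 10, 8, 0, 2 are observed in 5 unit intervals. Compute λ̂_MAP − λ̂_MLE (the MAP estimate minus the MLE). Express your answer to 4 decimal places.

Σxᵢ = 22. Posterior is Gamma(28, 7); MAP = (28−1)/7 = 27/7 ≈ 3.85714.
MLE = x̄ = 22/5 ≈ 4.40000.
Difference = 27/7 − 22/5 = -19/35 ≈ -0.5429.

MAP − MLE = -0.5429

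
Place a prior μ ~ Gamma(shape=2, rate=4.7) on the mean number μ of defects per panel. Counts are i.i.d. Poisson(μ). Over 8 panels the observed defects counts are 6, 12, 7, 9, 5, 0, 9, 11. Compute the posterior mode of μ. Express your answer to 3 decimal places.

μ̂_MAP = 4.724

Σxᵢ = 6+12+7+9+5+0+9+11 = 59, with n = 8.
Posterior ∝ μe^(−4.7μ) · μ^59e^(−8μ) = μ^60e^(−12.7μ), i.e. Gamma(shape=61, rate=12.7).
The mode of a Gamma(a, b) with a ≥ 1 (shape–rate) is (a−1)/b = 60/12.7 ≈ 4.724.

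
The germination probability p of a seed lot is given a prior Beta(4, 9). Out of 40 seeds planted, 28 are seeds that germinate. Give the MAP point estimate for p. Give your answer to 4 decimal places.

Prior: Beta(4, 9).
Data: 28 successes in 40 trials. The binomial likelihood contributes p^28(1−p)^12, so the posterior is Beta(4+28, 9+12) = Beta(32, 21).
For Beta(a, b) with a, b > 1 the mode is (a−1)/(a+b−2) = 31/51 ≈ 0.6078.

p̂_MAP = 0.6078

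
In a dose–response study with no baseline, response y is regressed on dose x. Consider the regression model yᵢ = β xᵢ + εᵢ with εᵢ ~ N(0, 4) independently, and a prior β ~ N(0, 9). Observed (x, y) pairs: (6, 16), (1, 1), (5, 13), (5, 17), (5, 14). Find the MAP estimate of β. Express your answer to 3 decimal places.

log p(β | y) = −Σ(yᵢ − βxᵢ)²/(2·4) − β²/(2·9) + const.
Setting the derivative to zero: Σxᵢ(yᵢ − βxᵢ)/4 − β/9 = 0, so β = Σxᵢyᵢ / (Σxᵢ² + σ²/τ²).
Σxᵢyᵢ = 6·16 + 1·1 + 5·13 + 5·17 + 5·14 = 317; Σxᵢ² = 112; σ²/τ² = 4/9.
β̂_MAP = 317 / (112 + 4/9) = 317/(1012/9) = 2853/1012 ≈ 2.819.

β̂_MAP = 2.819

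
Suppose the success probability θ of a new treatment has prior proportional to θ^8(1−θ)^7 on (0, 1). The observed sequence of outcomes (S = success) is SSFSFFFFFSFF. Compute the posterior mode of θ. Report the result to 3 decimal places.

The prior density ∝ θ^8(1−θ)^7 is the kernel of Beta(9, 8).
Data: 4 successes in 12 trials (from the sequence). The binomial likelihood contributes θ^4(1−θ)^8, so the posterior is Beta(9+4, 8+8) = Beta(13, 16).
For Beta(a, b) with a, b > 1 the mode is (a−1)/(a+b−2) = 12/27 ≈ 0.444.

θ̂_MAP = 0.444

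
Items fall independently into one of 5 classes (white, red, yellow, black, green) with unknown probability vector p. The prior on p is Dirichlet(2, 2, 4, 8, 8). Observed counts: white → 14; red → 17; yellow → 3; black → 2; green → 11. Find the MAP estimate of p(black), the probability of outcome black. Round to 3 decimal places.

The posterior is Dirichlet(αᵢ + nᵢ) = Dirichlet(16, 19, 7, 10, 19).
For a Dirichlet(a₁,…,a_K) with all aᵢ > 1, the mode has j-th component (aⱼ − 1)/(Σaᵢ − K).
Here Σaᵢ = 71 and K = 5, so p(black) = (10 − 1)/(71 − 5) = 9/66 ≈ 0.136.

MAP estimate of p(black) = 0.136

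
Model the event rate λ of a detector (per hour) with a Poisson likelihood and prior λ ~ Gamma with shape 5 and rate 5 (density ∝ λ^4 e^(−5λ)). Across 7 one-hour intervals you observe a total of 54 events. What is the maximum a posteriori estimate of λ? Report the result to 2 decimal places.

λ̂_MAP = 4.83

Σxᵢ = 54, n = 7.
Posterior ∝ λ^4e^(−5λ) · λ^54e^(−7λ) = λ^58e^(−12λ), i.e. Gamma(shape=59, rate=12).
The mode of a Gamma(a, b) with a ≥ 1 (shape–rate) is (a−1)/b = 58/12 ≈ 4.83.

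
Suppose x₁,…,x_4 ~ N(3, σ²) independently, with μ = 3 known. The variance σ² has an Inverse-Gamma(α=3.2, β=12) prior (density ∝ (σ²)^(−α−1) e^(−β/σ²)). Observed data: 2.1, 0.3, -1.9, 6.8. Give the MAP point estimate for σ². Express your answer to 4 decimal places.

σ̂²_MAP = 5.6895

Sum of squared deviations about the known mean: SS = (2.1−3)² + (0.3−3)² + (-1.9−3)² + (6.8−3)² = 46.55.
The Normal likelihood contributes (σ²)^(−n/2) exp(−SS/(2σ²)), so the posterior is Inverse-Gamma(α + n/2, β + SS/2) = Inverse-Gamma(5.2, 35.275).
The mode of Inverse-Gamma(a, b) is b/(a+1) = 35.275/6.2 ≈ 5.6895.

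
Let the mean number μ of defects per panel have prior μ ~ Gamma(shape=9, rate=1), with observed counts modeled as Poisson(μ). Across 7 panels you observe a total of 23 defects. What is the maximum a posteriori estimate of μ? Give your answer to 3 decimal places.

μ̂_MAP = 3.875

Σxᵢ = 23, n = 7.
Posterior ∝ μ^8e^(−1μ) · μ^23e^(−7μ) = μ^31e^(−8μ), i.e. Gamma(shape=32, rate=8).
The mode of a Gamma(a, b) with a ≥ 1 (shape–rate) is (a−1)/b = 31/8 ≈ 3.875.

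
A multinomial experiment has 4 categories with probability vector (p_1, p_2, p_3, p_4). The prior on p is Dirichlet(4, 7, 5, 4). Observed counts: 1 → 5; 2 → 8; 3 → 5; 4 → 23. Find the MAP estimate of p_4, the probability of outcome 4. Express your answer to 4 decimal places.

The posterior is Dirichlet(αᵢ + nᵢ) = Dirichlet(9, 15, 10, 27).
For a Dirichlet(a₁,…,a_K) with all aᵢ > 1, the mode has j-th component (aⱼ − 1)/(Σaᵢ − K).
Here Σaᵢ = 61 and K = 4, so p_4 = (27 − 1)/(61 − 4) = 26/57 ≈ 0.4561.

MAP estimate: 0.4561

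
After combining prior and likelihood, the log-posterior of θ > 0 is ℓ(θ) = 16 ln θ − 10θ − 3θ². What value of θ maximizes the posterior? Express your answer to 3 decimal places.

ℓ'(θ) = 16/θ − 10 − 6θ. Setting this to zero and multiplying by θ: 6θ² + 10θ − 16 = 0.
θ = (−10 + √(10² + 4·6·16)) / (2·6) = (−10 + √484) / 12 = (−10 + 22)/12 = 1.
ℓ''(θ) = −16/θ² − 6 < 0, confirming a maximum.

θ̂_MAP = 1.000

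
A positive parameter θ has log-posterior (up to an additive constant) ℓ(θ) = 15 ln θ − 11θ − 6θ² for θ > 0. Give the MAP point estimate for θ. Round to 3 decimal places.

ℓ'(θ) = 15/θ − 11 − 12θ. Setting this to zero and multiplying by θ: 12θ² + 11θ − 15 = 0.
θ = (−11 + √(11² + 4·12·15)) / (2·12) = (−11 + √841) / 24 = (−11 + 29)/24 = 3/4.
ℓ''(θ) = −15/θ² − 12 < 0, confirming a maximum.

θ̂_MAP = 0.750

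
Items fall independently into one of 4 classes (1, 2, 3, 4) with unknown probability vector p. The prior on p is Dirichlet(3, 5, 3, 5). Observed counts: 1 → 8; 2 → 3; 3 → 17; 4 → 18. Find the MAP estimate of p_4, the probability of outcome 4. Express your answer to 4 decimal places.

The posterior is Dirichlet(αᵢ + nᵢ) = Dirichlet(11, 8, 20, 23).
For a Dirichlet(a₁,…,a_K) with all aᵢ > 1, the mode has j-th component (aⱼ − 1)/(Σaᵢ − K).
Here Σaᵢ = 62 and K = 4, so p_4 = (23 − 1)/(62 − 4) = 22/58 ≈ 0.3793.

MAP estimate: 0.3793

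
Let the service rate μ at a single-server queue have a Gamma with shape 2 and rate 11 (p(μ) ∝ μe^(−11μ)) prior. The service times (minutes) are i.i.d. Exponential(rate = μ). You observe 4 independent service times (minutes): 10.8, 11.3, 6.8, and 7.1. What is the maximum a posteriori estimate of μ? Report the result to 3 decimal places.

μ̂_MAP = 0.106

The Exponential(rate=μ) likelihood is ∝ μ^n e^(−μΣtᵢ). Here n = 4 and Σtᵢ = 10.8 + 11.3 + 6.8 + 7.1 = 36.
Posterior ∝ μe^(−11μ) · μ^4e^(−36μ) = μ^5e^(−47μ), i.e. Gamma(6, 47).
Mode = (a−1)/b = 5/47 ≈ 0.106.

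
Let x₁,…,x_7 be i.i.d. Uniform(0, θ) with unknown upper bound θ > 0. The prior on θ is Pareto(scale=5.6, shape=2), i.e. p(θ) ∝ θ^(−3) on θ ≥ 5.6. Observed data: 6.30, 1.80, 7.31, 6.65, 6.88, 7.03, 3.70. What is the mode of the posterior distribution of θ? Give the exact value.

The Uniform(0, θ) likelihood is θ^(−n) for θ ≥ max(xᵢ), zero otherwise. Here max(xᵢ) = 7.31.
Posterior ∝ θ^(−3) · θ^(−7) = θ^(−10) on θ ≥ max(5.6, 7.31) = 7.31.
This density is strictly decreasing in θ, so the posterior mode lies at the lower boundary of the support.

θ̂_MAP = 7.31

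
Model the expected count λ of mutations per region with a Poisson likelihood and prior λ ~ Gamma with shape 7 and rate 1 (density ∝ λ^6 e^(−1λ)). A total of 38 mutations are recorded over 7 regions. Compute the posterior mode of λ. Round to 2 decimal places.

Σxᵢ = 38, n = 7.
Posterior ∝ λ^6e^(−1λ) · λ^38e^(−7λ) = λ^44e^(−8λ), i.e. Gamma(shape=45, rate=8).
The mode of a Gamma(a, b) with a ≥ 1 (shape–rate) is (a−1)/b = 44/8 ≈ 5.50.

λ̂_MAP = 5.50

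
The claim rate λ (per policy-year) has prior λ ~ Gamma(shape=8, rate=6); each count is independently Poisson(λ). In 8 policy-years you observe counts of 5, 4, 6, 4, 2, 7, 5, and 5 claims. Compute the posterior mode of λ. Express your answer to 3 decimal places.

Σxᵢ = 5+4+6+4+2+7+5+5 = 38, with n = 8.
Posterior ∝ λ^7e^(−6λ) · λ^38e^(−8λ) = λ^45e^(−14λ), i.e. Gamma(shape=46, rate=14).
The mode of a Gamma(a, b) with a ≥ 1 (shape–rate) is (a−1)/b = 45/14 ≈ 3.214.

λ̂_MAP = 3.214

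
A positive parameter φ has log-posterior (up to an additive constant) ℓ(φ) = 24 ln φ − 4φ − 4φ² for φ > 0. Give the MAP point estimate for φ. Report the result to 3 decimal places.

ℓ'(φ) = 24/φ − 4 − 8φ. Setting this to zero and multiplying by φ: 8φ² + 4φ − 24 = 0.
φ = (−4 + √(4² + 4·8·24)) / (2·8) = (−4 + √784) / 16 = (−4 + 28)/16 = 3/2.
ℓ''(φ) = −24/φ² − 8 < 0, confirming a maximum.

φ̂_MAP = 1.500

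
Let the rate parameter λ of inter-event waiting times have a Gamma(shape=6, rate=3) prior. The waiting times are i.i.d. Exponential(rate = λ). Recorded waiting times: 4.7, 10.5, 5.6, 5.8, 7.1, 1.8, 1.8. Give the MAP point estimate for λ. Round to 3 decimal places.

λ̂_MAP = 0.298

The Exponential(rate=λ) likelihood is ∝ λ^n e^(−λΣtᵢ). Here n = 7 and Σtᵢ = 4.7 + 10.5 + 5.6 + 5.8 + 7.1 + 1.8 + 1.8 = 37.3.
Posterior ∝ λ^5e^(−3λ) · λ^7e^(−37.3λ) = λ^12e^(−40.3λ), i.e. Gamma(13, 40.3).
Mode = (a−1)/b = 12/40.3 ≈ 0.298.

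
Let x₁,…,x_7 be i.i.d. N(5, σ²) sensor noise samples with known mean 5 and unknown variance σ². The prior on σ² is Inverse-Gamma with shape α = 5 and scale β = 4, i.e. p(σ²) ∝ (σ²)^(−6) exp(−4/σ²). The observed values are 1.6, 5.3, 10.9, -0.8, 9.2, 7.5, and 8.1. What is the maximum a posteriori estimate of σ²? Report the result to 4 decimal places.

σ̂²_MAP = 6.4000

Sum of squared deviations about the known mean: SS = (1.6−5)² + (5.3−5)² + (10.9−5)² + (-0.8−5)² + (9.2−5)² + (7.5−5)² + (8.1−5)² = 113.6.
The Normal likelihood contributes (σ²)^(−n/2) exp(−SS/(2σ²)), so the posterior is Inverse-Gamma(α + n/2, β + SS/2) = Inverse-Gamma(8.5, 60.8).
The mode of Inverse-Gamma(a, b) is b/(a+1) = 60.8/9.5 ≈ 6.4000.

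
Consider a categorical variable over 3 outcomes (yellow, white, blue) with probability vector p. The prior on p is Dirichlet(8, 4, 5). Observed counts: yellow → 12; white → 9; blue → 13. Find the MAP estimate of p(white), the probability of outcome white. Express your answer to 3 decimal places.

The posterior is Dirichlet(αᵢ + nᵢ) = Dirichlet(20, 13, 18).
For a Dirichlet(a₁,…,a_K) with all aᵢ > 1, the mode has j-th component (aⱼ − 1)/(Σaᵢ − K).
Here Σaᵢ = 51 and K = 3, so p(white) = (13 − 1)/(51 − 3) = 12/48 ≈ 0.250.

MAP estimate of p(white) = 0.250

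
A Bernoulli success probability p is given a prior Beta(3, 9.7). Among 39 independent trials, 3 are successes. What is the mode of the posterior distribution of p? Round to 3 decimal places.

p̂_MAP = 0.101

Prior: Beta(3, 9.7).
Data: 3 successes in 39 trials. The binomial likelihood contributes p^3(1−p)^36, so the posterior is Beta(3+3, 9.7+36) = Beta(6, 45.7).
For Beta(a, b) with a, b > 1 the mode is (a−1)/(a+b−2) = 5/49.7 ≈ 0.101.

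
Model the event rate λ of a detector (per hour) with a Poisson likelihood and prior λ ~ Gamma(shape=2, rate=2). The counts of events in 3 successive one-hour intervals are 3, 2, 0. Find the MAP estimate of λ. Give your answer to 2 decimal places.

λ̂_MAP = 1.20

Σxᵢ = 3+2+0 = 5, with n = 3.
Posterior ∝ λe^(−2λ) · λ^5e^(−3λ) = λ^6e^(−5λ), i.e. Gamma(shape=7, rate=5).
The mode of a Gamma(a, b) with a ≥ 1 (shape–rate) is (a−1)/b = 6/5 ≈ 1.20.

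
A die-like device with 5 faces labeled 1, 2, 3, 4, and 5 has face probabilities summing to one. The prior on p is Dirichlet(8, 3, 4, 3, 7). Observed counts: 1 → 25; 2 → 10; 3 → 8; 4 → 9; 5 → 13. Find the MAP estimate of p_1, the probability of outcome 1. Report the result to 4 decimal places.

The posterior is Dirichlet(αᵢ + nᵢ) = Dirichlet(33, 13, 12, 12, 20).
For a Dirichlet(a₁,…,a_K) with all aᵢ > 1, the mode has j-th component (aⱼ − 1)/(Σaᵢ − K).
Here Σaᵢ = 90 and K = 5, so p_1 = (33 − 1)/(90 − 5) = 32/85 ≈ 0.3765.

MAP estimate: 0.3765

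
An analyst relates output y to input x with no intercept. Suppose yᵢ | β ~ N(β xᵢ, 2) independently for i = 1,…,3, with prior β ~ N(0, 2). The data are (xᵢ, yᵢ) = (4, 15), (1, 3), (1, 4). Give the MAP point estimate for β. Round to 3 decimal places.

log p(β | y) = −Σ(yᵢ − βxᵢ)²/(2·2) − β²/(2·2) + const.
Setting the derivative to zero: Σxᵢ(yᵢ − βxᵢ)/2 − β/2 = 0, so β = Σxᵢyᵢ / (Σxᵢ² + σ²/τ²).
Σxᵢyᵢ = 4·15 + 1·3 + 1·4 = 67; Σxᵢ² = 18; σ²/τ² = 1.
β̂_MAP = 67 / (18 + 1) = 67/19 ≈ 3.526.

β̂_MAP = 3.526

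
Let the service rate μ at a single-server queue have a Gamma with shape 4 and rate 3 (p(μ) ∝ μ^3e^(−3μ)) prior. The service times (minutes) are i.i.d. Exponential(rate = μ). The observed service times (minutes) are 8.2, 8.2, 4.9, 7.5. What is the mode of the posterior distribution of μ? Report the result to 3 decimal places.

μ̂_MAP = 0.220

The Exponential(rate=μ) likelihood is ∝ μ^n e^(−μΣtᵢ). Here n = 4 and Σtᵢ = 8.2 + 8.2 + 4.9 + 7.5 = 28.8.
Posterior ∝ μ^3e^(−3μ) · μ^4e^(−28.8μ) = μ^7e^(−31.8μ), i.e. Gamma(8, 31.8).
Mode = (a−1)/b = 7/31.8 ≈ 0.220.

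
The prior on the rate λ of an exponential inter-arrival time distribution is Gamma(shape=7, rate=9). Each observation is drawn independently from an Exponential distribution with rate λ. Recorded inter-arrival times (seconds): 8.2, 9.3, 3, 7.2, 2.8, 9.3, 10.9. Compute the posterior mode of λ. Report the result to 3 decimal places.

The Exponential(rate=λ) likelihood is ∝ λ^n e^(−λΣtᵢ). Here n = 7 and Σtᵢ = 8.2 + 9.3 + 3 + 7.2 + 2.8 + 9.3 + 10.9 = 50.7.
Posterior ∝ λ^6e^(−9λ) · λ^7e^(−50.7λ) = λ^13e^(−59.7λ), i.e. Gamma(14, 59.7).
Mode = (a−1)/b = 13/59.7 ≈ 0.218.

λ̂_MAP = 0.218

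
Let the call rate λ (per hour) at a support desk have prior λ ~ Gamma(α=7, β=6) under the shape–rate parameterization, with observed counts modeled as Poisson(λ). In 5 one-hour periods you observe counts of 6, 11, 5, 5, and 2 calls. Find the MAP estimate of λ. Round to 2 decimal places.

Σxᵢ = 6+11+5+5+2 = 29, with n = 5.
Posterior ∝ λ^6e^(−6λ) · λ^29e^(−5λ) = λ^35e^(−11λ), i.e. Gamma(shape=36, rate=11).
The mode of a Gamma(a, b) with a ≥ 1 (shape–rate) is (a−1)/b = 35/11 ≈ 3.18.

λ̂_MAP = 3.18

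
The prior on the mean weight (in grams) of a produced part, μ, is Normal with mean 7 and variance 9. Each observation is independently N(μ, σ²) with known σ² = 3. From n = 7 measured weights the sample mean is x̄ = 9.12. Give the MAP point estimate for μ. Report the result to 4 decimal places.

μ̂_MAP = 9.0236

n = 7, x̄ = 9.12.
For a Normal prior and Normal likelihood with known variance, the posterior is Normal; its mode equals its mean, the precision-weighted average.
Prior precision 1/σ₀² = 1/9; data precision n/σ² = 7/3.
μ̂ = ((1/9)·7 + (7/3)·9.12) / (1/9 + 7/3) = (4963/225)/(22/9) = 4963/550 ≈ 9.0236.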